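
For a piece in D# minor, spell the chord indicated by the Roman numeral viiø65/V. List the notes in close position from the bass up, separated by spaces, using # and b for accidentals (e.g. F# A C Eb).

viiø65/V is a secondary leading-tone chord. The target V is A# in D# minor; the applied chord is rooted a semitone below, on G##.
Building a half-diminished seventh chord on G## gives G##-B#-D#-F##.
The figured bass 65 indicates first inversion, placing the third (B#) in the bass: B#-D#-F##-G##.

B# D# F## G##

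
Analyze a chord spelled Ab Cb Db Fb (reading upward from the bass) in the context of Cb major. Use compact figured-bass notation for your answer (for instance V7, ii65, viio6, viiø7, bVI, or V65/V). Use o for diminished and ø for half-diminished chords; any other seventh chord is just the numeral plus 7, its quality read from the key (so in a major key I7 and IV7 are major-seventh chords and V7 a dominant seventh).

ii43

The pitches Db-Fb-Ab-Cb form a minor seventh chord rooted on Db.
Db is scale degree 2 in Cb major, and a minor seventh chord on that degree is written ii7.
With Ab in the bass the chord is in second inversion, so the figured bass is 43.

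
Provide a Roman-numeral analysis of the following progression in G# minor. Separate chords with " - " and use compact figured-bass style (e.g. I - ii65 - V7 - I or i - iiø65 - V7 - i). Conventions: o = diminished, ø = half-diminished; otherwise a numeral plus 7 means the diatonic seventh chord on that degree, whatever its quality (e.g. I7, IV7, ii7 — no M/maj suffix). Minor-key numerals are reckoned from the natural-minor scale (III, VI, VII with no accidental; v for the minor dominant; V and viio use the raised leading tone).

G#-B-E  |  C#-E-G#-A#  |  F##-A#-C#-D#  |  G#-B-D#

G#-B-E: root E is the submediant; major triad there is VI6.
C#-E-G#-A#: half-diminished seventh chord on A# = scale degree 2 → iiø65.
F##-A#-C#-D# has root D#, degree 5 in G# minor, so V65.
G#-B-D#: minor triad on G# = scale degree 1 → i.

VI6 - iiø65 - V65 - i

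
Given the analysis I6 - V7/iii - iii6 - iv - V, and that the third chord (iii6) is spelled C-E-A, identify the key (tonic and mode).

F major

The anchor chord is a minor triad on A, labeled iii6.
Counting down 2 scale steps from A places the tonic on F; a minor triad on degree 3 is diatonic only in major.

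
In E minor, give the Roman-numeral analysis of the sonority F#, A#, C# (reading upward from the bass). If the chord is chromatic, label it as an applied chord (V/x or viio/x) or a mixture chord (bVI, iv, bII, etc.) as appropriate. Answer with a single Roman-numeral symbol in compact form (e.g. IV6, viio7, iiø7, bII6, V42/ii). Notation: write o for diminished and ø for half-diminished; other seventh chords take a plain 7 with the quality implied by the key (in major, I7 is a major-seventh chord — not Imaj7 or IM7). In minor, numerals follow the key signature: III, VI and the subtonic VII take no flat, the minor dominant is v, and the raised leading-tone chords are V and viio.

V/V

The pitches F#-A#-C# form a major triad rooted on F#.
F# is not a diatonic chord root with this quality in E minor, but it lies a perfect fifth above B (V), so the chord functions as an applied dominant of V.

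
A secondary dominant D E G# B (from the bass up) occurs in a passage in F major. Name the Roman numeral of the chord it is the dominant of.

The chord is a dominant seventh chord on E.
A dominant resolves down a perfect fifth: E → A. In F major, A is scale degree 3, i.e. iii.

iii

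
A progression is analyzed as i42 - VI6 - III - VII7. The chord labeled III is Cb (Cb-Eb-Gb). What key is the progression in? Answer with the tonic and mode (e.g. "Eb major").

III is given as Cb-Eb-Gb — a major triad with root Cb.
III on Cb implies Cb is the mediant; that puts the tonic at Ab, and the uppercase numeral fits minor mode.

Ab minor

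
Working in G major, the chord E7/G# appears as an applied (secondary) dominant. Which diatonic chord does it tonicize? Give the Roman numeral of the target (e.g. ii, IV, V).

The chord is a dominant seventh chord on E.
A dominant resolves down a perfect fifth: E → A. In G major, A is scale degree 2, i.e. ii.

ii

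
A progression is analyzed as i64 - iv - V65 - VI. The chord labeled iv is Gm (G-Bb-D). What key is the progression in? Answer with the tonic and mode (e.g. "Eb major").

D minor

The chord Gm is a minor triad rooted on G; its label is iv.
iv on G implies G is the subdominant; that puts the tonic at D, and the lowercase numeral fits minor mode.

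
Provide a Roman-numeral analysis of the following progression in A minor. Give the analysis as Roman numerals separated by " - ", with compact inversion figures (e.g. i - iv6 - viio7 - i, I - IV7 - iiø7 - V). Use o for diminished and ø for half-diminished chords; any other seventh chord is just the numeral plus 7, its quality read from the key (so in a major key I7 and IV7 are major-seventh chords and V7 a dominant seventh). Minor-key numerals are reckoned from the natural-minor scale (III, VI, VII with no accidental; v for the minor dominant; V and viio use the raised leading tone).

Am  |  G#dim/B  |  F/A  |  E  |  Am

i - viio6 - VI6 - V - i

Am: root A is the tonic; minor triad there is i.
G#dim/B: root G# is the leading tone; diminished triad there is viio6.
F/A: major triad on F = scale degree 6 → VI6.
E has root E, degree 5 in A minor, so V.
Am: root A is the tonic; minor triad there is i.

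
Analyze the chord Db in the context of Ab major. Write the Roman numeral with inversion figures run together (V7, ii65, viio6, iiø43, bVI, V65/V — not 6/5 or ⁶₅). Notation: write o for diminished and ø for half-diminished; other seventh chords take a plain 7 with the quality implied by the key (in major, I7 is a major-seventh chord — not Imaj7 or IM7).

Stacked in thirds the chord is Db-F-Ab: a major triad on Db.
In Ab major, Db is the subdominant; the diatonic major triad there is IV.

IV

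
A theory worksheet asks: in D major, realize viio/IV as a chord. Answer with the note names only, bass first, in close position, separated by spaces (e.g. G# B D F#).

F# A C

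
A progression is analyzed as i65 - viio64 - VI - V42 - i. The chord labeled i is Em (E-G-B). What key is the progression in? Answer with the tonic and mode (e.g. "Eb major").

E minor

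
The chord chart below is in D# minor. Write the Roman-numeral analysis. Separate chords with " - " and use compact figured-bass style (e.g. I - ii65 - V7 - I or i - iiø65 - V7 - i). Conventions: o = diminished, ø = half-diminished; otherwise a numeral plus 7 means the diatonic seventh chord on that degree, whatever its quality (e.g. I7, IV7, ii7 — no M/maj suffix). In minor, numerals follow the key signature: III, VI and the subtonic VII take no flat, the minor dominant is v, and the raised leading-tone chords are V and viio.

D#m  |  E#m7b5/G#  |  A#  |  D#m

i - iiø65 - V - i

D#m has root D#, degree 1 in D# minor, so i.
E#m7b5/G#: root E# is the supertonic; half-diminished seventh chord there is iiø65.
A#: root A# is the dominant; major triad there is V.
D#m: root D# is the tonic; minor triad there is i.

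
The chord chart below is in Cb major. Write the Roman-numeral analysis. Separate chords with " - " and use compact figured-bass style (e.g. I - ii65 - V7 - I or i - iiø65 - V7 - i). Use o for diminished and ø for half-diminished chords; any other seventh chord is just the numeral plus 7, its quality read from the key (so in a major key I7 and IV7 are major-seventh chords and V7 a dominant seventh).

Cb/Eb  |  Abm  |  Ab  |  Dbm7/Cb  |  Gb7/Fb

Cb/Eb: major triad on Cb = scale degree 1 → I6.
Abm: minor triad on Ab = scale degree 6 → vi.
Ab: chromatic; Ab is V of ii, so V/ii.
Dbm7/Cb has root Db, degree 2 in Cb major, so ii42.
Gb7/Fb: root Gb is the dominant; dominant seventh chord there is V42.

I6 - vi - V/ii - ii42 - V42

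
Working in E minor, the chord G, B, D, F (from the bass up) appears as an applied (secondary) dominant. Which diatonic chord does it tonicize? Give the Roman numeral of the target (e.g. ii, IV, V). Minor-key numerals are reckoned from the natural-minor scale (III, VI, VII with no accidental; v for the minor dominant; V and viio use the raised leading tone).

VI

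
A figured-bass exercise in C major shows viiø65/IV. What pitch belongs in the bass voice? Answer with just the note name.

G

The applied chord viiø65/IV is rooted on E: E-G-Bb-D.
The figure 65 means first inversion — the third is in the bass.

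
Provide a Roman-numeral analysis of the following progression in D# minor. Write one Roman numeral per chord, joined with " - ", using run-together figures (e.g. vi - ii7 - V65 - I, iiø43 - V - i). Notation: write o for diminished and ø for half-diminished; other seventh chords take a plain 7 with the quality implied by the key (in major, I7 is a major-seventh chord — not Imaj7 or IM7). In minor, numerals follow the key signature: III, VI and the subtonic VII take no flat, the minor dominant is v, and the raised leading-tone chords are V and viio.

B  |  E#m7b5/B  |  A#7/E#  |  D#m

B: root B is the submediant; major triad there is VI.
E#m7b5/B has root E#, degree 2 in D# minor, so iiø43.
A#7/E# has root A#, degree 5 in D# minor, so V43.
D#m: minor triad on D# = scale degree 1 → i.

VI - iiø43 - V43 - i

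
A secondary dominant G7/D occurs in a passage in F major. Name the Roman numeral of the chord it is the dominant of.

V

The chord is a dominant seventh chord on G.
A dominant resolves down a perfect fifth: G → C. In F major, C is scale degree 5, i.e. V.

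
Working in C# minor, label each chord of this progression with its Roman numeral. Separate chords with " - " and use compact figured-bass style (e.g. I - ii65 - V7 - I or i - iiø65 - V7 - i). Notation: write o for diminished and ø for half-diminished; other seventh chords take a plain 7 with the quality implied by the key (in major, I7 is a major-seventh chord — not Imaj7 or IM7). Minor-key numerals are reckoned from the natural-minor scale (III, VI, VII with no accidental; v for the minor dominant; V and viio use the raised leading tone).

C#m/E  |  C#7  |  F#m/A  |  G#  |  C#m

i6 - V7/iv - iv6 - V - i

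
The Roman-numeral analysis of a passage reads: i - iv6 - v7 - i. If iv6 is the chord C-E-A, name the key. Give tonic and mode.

The chord Am/C is a minor triad rooted on A; its label is iv6.
If A is scale degree 4 and the mode makes that degree carry a minor triad, the tonic is E and the mode is minor.

E minor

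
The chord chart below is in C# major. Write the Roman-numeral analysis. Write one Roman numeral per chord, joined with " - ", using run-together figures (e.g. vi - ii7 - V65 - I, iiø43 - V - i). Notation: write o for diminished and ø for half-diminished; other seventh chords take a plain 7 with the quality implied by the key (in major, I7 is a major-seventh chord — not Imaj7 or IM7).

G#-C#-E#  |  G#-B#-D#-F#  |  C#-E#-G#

G#-C#-E#: root C# is the tonic; major triad there is I64.
G#-B#-D#-F#: root G# is the dominant; dominant seventh chord there is V7.
C#-E#-G#: root C# is the tonic; major triad there is I.

I64 - V7 - I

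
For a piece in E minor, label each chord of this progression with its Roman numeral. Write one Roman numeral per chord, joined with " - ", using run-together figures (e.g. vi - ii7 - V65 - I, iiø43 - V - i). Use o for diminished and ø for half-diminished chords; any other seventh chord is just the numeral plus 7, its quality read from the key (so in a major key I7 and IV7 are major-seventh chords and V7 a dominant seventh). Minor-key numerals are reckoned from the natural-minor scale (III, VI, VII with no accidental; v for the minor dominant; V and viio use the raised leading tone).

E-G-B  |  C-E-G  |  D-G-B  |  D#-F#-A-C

i - VI - III64 - viio7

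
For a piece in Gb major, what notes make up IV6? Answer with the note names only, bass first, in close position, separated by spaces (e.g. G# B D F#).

Eb Gb Cb

In Gb major, the fourth degree is Cb, and the diatonic chord built there is a major triad.
That chord is spelled Cb-Eb-Gb.
With the 6 figure the chord is in first inversion; from the bass Eb upward in close position it reads Eb-Gb-Cb.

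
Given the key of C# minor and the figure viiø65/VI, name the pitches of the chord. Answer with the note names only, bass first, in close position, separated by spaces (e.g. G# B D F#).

B D F# G#

viiø65/VI is a secondary leading-tone chord. The target VI is A in C# minor; the applied chord is rooted a semitone below, on G#.
Building a half-diminished seventh chord on G# gives G#-B-D-F#.
With the 65 figure the chord is in first inversion; from the bass B upward in close position it reads B-D-F#-G#.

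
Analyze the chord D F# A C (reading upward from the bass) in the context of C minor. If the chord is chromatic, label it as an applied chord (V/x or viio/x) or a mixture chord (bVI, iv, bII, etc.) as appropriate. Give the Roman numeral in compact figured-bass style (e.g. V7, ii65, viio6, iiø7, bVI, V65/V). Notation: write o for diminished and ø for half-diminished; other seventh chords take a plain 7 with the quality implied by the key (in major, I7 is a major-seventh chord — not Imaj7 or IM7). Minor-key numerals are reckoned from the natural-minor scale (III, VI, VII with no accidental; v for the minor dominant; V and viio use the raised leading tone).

V7/V

Stacked in thirds the chord is D-F#-A-C: a dominant seventh chord on D.
D is not a diatonic chord root with this quality in C minor, but it lies a perfect fifth above G (V), so the chord functions as an applied dominant of V.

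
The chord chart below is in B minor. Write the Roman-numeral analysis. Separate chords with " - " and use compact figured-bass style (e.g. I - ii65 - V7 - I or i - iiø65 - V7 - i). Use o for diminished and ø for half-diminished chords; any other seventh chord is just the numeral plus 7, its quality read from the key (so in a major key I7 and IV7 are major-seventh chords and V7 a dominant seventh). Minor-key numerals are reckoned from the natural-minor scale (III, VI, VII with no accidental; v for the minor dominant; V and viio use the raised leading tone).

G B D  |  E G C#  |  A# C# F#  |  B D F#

G-B-D has root G, degree 6 in B minor, so VI.
E-G-C# has root C#, degree 2 in B minor, so iio6.
A#-C#-F#: major triad on F# = scale degree 5 → V6.
B-D-F#: root B is the tonic; minor triad there is i.

VI - iio6 - V6 - i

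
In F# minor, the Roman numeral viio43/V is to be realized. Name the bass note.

The applied chord viio43/V is rooted on B#: B#-D#-F#-A.
The figure 43 means second inversion — the fifth is in the bass.

F#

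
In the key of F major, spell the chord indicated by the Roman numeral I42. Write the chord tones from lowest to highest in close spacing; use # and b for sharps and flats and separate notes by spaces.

The numeral's case and figure indicate a major seventh chord. In F major its root, scale degree 1, is F.
That chord is spelled F-A-C-E.
With the 42 figure the chord is in third inversion; from the bass E upward in close position it reads E-F-A-C.

E F A C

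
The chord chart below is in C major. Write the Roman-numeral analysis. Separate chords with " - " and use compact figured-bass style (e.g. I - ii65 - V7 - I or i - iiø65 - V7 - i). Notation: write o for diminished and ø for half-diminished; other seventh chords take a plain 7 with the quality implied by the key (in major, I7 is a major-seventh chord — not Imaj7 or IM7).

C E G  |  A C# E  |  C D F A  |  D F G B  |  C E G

C-E-G: root C is the tonic; major triad there is I.
A-C#-E: chromatic; A is V of ii, so V/ii.
C-D-F-A: root D is the supertonic; minor seventh chord there is ii42.
D-F-G-B: dominant seventh chord on G = scale degree 5 → V43.
C-E-G: root C is the tonic; major triad there is I.

I - V/ii - ii42 - V43 - I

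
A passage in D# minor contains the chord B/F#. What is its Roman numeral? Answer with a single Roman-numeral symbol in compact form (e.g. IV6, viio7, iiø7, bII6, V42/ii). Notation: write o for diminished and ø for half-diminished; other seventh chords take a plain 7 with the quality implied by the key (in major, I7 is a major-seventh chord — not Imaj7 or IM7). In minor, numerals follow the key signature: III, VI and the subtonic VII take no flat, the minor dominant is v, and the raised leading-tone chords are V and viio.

Stacked in thirds the chord is B-D#-F#: a major triad on B.
In D# minor, B is the submediant; the diatonic major triad there is VI.
With F# in the bass the chord is in second inversion, so the figured bass is 64.

VI64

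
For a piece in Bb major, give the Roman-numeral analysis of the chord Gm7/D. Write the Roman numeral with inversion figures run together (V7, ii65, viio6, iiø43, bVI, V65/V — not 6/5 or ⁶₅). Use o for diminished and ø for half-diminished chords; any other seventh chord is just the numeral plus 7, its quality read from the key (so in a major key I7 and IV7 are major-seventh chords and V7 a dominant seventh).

vi43

The pitches G-Bb-D-F form a minor seventh chord rooted on G.
In Bb major, G is the submediant; the diatonic minor seventh chord there is vi7.
With D in the bass the chord is in second inversion, so the figured bass is 43.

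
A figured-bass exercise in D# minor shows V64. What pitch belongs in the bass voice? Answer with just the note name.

V in D# minor has root A#; the chord is A#-C##-E#.
The figure 64 means second inversion — the fifth is in the bass.

E#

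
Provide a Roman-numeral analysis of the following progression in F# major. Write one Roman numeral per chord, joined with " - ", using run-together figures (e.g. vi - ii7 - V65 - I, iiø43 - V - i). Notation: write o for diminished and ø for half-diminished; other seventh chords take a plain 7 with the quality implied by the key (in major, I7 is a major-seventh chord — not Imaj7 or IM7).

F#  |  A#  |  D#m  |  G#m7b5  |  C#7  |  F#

I - V/vi - vi - iiø7 - V7 - I

F#: major triad on F# = scale degree 1 → I.
A#: chromatic; A# is V of vi, so V/vi.
D#m: root D# is the submediant; minor triad there is vi.
G#m7b5: half-diminished seventh chord on G# — chromatic; iiø7 (borrowed from the parallel minor).
C#7: root C# is the dominant; dominant seventh chord there is V7.
F# has root F#, degree 1 in F# major, so I.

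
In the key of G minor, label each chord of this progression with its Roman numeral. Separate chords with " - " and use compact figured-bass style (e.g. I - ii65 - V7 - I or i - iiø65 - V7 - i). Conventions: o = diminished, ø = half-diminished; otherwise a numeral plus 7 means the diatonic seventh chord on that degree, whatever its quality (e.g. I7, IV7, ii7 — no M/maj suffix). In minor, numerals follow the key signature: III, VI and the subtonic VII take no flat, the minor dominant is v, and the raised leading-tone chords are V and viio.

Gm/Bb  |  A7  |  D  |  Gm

Gm/Bb: minor triad on G = scale degree 1 → i6.
A7: chromatic; A is V of V, so V7/V.
D has root D, degree 5 in G minor, so V.
Gm: root G is the tonic; minor triad there is i.

i6 - V7/V - V - i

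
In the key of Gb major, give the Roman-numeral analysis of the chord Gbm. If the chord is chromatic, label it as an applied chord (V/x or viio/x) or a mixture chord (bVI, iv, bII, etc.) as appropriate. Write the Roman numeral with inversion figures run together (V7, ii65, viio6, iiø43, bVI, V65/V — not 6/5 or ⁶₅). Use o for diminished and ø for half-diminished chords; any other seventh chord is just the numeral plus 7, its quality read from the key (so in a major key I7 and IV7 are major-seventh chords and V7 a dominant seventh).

i

Stacked in thirds the chord is Gb-Bbb-Db: a minor triad on Gb.
Gb is the first degree of Gb major. This is the minor tonic, borrowed from the parallel minor.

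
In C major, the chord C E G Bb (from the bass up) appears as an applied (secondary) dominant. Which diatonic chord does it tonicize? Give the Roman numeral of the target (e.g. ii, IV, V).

IV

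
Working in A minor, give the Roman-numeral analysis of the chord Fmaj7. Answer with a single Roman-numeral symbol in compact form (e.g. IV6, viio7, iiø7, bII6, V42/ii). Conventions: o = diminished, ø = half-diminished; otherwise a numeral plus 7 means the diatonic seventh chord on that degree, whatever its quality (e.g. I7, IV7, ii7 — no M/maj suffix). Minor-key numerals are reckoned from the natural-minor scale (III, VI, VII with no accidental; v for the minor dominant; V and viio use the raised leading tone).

VI7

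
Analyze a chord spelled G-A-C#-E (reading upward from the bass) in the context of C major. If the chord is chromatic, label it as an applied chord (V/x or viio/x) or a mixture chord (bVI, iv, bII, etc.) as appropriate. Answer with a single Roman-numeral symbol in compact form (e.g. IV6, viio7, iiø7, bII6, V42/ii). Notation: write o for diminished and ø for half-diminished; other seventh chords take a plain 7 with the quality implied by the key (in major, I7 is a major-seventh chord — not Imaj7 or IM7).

V42/ii

The pitches A-C#-E-G form a dominant seventh chord rooted on A.
A is not a diatonic chord root with this quality in C major, but it lies a perfect fifth above D (ii), so the chord functions as an applied dominant of ii.
With G in the bass the chord is in third inversion, so the figured bass is 42.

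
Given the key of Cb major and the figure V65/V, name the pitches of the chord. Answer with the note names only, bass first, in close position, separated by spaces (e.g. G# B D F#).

F Ab Cb Db

The slash means an applied dominant: we want the dominant of V. In Cb major, V is Gb major, and its dominant is built on Db.
Building a dominant seventh chord on Db gives Db-F-Ab-Cb.
With the 65 figure the chord is in first inversion; from the bass F upward in close position it reads F-Ab-Cb-Db.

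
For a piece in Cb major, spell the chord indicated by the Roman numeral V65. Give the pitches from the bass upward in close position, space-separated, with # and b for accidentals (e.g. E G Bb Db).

Bb Db Fb Gb

The numeral's case and figure indicate a dominant seventh chord. In Cb major its root, the fifth degree, is Gb.
That chord is spelled Gb-Bb-Db-Fb.
With the 65 figure the chord is in first inversion; from the bass Bb upward in close position it reads Bb-Db-Fb-Gb.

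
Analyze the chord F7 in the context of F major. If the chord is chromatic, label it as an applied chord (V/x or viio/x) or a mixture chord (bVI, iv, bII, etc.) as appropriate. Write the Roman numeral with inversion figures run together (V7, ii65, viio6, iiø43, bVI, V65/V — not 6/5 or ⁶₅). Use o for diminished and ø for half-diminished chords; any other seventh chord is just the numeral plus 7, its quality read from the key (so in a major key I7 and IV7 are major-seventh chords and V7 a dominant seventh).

V7/IV

Stacked in thirds the chord is F-A-C-Eb: a dominant seventh chord on F.
F is not a diatonic chord root with this quality in F major, but it lies a perfect fifth above Bb (IV), so the chord functions as an applied dominant of IV.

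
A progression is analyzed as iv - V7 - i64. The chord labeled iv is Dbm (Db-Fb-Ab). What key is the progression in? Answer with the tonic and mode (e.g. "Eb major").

The chord Dbm is a minor triad rooted on Db; its label is iv.
iv on Db implies Db is the subdominant; that puts the tonic at Ab, and the lowercase numeral fits minor mode.

Ab minor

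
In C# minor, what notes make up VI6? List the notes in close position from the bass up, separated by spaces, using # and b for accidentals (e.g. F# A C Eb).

The numeral's case and figure indicate a major triad. In C# minor its root, the sixth degree, is A.
Stacking thirds from A gives A-C#-E.
With the 6 figure the chord is in first inversion; from the bass C# upward in close position it reads C#-E-A.

C# E A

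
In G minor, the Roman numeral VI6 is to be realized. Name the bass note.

VI in G minor has root Eb; the chord is Eb-G-Bb.
The figure 6 means first inversion — the third is in the bass.

G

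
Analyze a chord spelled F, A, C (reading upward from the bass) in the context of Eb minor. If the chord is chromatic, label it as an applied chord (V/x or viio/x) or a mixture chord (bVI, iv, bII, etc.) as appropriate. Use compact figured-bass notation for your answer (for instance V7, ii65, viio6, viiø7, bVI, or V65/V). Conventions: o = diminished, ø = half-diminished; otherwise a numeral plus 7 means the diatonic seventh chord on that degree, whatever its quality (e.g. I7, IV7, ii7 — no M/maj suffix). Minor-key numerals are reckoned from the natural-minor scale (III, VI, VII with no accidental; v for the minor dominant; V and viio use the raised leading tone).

V/V

The pitches F-A-C form a major triad rooted on F.
F is not a diatonic chord root with this quality in Eb minor, but it lies a perfect fifth above Bb (V), so the chord functions as an applied dominant of V.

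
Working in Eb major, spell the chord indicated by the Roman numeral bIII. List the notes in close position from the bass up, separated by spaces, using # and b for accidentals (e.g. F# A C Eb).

bIII is a major triad on the lowered third degree, borrowed from the parallel minor. In Eb major that root is Gb.
So the chord is Gb-Bb-Db.

Gb Bb Db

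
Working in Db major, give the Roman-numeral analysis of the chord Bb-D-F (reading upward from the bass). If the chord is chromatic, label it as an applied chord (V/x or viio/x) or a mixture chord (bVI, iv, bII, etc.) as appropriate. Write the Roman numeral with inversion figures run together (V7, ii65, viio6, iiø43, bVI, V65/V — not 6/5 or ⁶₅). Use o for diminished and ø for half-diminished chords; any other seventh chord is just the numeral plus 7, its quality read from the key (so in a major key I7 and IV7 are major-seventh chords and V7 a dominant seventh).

V/ii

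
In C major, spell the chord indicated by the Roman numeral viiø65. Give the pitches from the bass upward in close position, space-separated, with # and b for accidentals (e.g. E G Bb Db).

In C major, the seventh degree is B, and the diatonic chord built there is a half-diminished seventh chord.
That chord is spelled B-D-F-A.
With the 65 figure the chord is in first inversion; from the bass D upward in close position it reads D-F-A-B.

D F A B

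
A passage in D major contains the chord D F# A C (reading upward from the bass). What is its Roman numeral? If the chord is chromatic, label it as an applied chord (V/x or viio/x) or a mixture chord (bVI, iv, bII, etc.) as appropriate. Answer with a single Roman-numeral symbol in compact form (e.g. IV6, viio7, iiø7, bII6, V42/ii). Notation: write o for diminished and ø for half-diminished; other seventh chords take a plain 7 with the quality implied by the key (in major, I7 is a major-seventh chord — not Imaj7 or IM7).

The pitches D-F#-A-C form a dominant seventh chord rooted on D.
D is not a diatonic chord root with this quality in D major, but it lies a perfect fifth above G (IV), so the chord functions as an applied dominant of IV.

V7/IV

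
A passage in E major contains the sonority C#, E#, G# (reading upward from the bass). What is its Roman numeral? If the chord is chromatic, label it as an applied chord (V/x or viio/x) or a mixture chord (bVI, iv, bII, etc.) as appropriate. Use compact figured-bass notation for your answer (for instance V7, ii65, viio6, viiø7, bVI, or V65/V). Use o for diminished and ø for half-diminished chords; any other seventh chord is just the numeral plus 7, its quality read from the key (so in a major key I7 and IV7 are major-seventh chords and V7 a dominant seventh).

V/ii

The pitches C#-E#-G# form a major triad rooted on C#.
C# is not a diatonic chord root with this quality in E major, but it lies a perfect fifth above F# (ii), so the chord functions as an applied dominant of ii.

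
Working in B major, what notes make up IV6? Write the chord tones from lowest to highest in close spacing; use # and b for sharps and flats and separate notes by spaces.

G# B E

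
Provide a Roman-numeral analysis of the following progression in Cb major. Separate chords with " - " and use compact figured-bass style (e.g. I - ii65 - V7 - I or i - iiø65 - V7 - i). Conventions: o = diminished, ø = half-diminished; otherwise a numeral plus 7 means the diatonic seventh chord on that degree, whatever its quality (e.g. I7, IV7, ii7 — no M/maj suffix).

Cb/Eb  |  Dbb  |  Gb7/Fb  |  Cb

Cb/Eb has root Cb, degree 1 in Cb major, so I6.
Dbb is non-diatonic — a major triad on the lowered supertonic (Dbb): the Neapolitan chord, bII.
Gb7/Fb: dominant seventh chord on Gb = scale degree 5 → V42.
Cb: root Cb is the tonic; major triad there is I.

I6 - bII - V42 - I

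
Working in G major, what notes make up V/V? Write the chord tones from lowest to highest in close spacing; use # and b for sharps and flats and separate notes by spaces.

The slash means an applied dominant: we want the dominant of V. In G major, V is D major, and its dominant is built on A.
Building a major triad on A gives A-C#-E.

A C# E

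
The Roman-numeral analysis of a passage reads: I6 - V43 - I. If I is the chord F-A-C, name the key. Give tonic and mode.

F major

The chord F is a major triad rooted on F; its label is I.
If F is scale degree 1 and the mode makes that degree carry a major triad, the tonic is F and the mode is major.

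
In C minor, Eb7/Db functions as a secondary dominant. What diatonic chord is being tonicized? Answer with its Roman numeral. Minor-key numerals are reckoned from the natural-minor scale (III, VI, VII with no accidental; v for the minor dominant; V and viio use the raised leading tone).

The chord is a dominant seventh chord on Eb.
A dominant resolves down a perfect fifth: Eb → Ab. In C minor, Ab is scale degree 6, i.e. VI.

VI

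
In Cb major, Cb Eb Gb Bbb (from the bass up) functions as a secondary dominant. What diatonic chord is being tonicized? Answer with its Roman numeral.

IV

The chord is a dominant seventh chord on Cb.
A dominant resolves down a perfect fifth: Cb → Fb. In Cb major, Fb is scale degree 4, i.e. IV.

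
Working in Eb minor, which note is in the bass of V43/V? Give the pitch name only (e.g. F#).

C

The applied chord V43/V is rooted on F: F-A-C-Eb.
The figure 43 means second inversion — the fifth is in the bass.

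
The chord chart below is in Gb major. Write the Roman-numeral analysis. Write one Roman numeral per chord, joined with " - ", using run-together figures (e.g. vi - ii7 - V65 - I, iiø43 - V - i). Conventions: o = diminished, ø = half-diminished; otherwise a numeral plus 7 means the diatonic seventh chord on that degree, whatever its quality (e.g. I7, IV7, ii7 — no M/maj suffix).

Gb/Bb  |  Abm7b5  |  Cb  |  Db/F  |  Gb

I6 - iiø7 - IV - V6 - I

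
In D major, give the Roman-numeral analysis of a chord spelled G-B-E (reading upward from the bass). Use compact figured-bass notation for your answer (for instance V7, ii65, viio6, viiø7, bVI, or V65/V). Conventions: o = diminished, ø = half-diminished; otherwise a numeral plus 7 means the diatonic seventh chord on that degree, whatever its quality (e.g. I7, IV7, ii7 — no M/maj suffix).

Stacked in thirds the chord is E-G-B: a minor triad on E.
E is scale degree 2 in D major, and a minor triad on that degree is written ii.
With G in the bass the chord is in first inversion, so the figured bass is 6.

ii6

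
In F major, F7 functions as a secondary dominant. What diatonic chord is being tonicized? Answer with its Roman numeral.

IV

The chord is a dominant seventh chord on F.
A dominant resolves down a perfect fifth: F → Bb. In F major, Bb is scale degree 4, i.e. IV.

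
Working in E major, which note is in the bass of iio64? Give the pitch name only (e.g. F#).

iio in E major has root F#; the chord is F#-A-C.
The figure 64 means second inversion — the fifth is in the bass.

C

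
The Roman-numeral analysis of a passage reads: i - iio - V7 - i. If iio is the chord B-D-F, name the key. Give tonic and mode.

The anchor chord is a diminished triad on B, labeled iio.
If B is scale degree 2 and the mode makes that degree carry a diminished triad, the tonic is A and the mode is minor.

A minor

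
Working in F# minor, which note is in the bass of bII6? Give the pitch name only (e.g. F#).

B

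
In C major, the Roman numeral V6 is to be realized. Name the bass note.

B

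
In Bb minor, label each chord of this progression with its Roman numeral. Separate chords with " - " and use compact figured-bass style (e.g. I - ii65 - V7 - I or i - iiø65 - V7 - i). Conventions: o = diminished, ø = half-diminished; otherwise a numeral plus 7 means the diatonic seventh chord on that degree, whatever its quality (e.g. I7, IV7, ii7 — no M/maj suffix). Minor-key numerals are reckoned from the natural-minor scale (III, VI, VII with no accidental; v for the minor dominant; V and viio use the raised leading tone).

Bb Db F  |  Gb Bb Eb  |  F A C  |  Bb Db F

i - iv6 - V - i

Bb-Db-F has root Bb, degree 1 in Bb minor, so i.
Gb-Bb-Eb: root Eb is the subdominant; minor triad there is iv6.
F-A-C: root F is the dominant; major triad there is V.
Bb-Db-F has root Bb, degree 1 in Bb minor, so i.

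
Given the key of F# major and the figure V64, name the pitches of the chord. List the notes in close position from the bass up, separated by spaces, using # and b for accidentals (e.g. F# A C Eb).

G# C# E#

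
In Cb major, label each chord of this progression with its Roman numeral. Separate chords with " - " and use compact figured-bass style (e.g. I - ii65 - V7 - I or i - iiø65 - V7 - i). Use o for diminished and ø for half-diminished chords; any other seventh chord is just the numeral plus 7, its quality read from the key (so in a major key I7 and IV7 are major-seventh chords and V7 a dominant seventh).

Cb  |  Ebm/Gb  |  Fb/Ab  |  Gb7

Cb has root Cb, degree 1 in Cb major, so I.
Ebm/Gb: root Eb is the mediant; minor triad there is iii6.
Fb/Ab has root Fb, degree 4 in Cb major, so IV6.
Gb7: root Gb is the dominant; dominant seventh chord there is V7.

I - iii6 - IV6 - V7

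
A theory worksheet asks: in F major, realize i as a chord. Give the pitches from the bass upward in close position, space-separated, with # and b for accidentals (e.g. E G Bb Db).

F Ab C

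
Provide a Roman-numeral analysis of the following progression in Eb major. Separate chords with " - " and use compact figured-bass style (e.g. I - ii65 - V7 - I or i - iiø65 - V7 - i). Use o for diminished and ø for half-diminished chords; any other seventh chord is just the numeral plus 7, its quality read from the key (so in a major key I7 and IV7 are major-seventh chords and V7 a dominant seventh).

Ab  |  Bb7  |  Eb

IV - V7 - I

Ab has root Ab, degree 4 in Eb major, so IV.
Bb7: root Bb is the dominant; dominant seventh chord there is V7.
Eb: root Eb is the tonic; major triad there is I.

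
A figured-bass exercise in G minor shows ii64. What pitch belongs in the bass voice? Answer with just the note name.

ii in G minor has root A; the chord is A-C-E.
The figure 64 means second inversion — the fifth is in the bass.

E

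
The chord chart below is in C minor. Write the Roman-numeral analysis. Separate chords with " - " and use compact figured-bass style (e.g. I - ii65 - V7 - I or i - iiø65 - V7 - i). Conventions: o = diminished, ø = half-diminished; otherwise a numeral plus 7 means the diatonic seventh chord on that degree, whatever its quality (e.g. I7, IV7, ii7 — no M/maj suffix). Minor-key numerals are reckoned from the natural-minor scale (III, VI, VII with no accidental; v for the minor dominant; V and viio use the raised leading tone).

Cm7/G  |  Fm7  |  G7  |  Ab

i43 - iv7 - V7 - VI

Cm7/G: minor seventh chord on C = scale degree 1 → i43.
Fm7 has root F, degree 4 in C minor, so iv7.
G7: dominant seventh chord on G = scale degree 5 → V7.
Ab: root Ab is the submediant; major triad there is VI.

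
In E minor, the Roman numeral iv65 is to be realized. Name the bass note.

iv in E minor has root A; the chord is A-C-E-G.
The figure 65 means first inversion — the third is in the bass.

C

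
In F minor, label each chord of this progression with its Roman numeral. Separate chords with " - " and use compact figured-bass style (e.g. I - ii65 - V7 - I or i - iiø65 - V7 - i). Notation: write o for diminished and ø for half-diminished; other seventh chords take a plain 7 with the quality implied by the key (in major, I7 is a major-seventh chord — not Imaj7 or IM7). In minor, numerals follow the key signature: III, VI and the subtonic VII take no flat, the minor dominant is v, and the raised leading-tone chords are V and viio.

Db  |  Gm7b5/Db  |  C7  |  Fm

VI - iiø43 - V7 - i

Db: major triad on Db = scale degree 6 → VI.
Gm7b5/Db has root G, degree 2 in F minor, so iiø43.
C7: dominant seventh chord on C = scale degree 5 → V7.
Fm: minor triad on F = scale degree 1 → i.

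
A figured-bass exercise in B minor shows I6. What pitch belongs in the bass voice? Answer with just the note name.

I in B minor has root B; the chord is B-D#-F#.
The figure 6 means first inversion — the third is in the bass.

D#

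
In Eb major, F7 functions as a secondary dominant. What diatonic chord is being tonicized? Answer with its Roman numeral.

V

The chord is a dominant seventh chord on F.
A dominant resolves down a perfect fifth: F → Bb. In Eb major, Bb is scale degree 5, i.e. V.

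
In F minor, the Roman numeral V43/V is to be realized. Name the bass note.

The applied chord V43/V is rooted on G: G-B-D-F.
The figure 43 means second inversion — the fifth is in the bass.

D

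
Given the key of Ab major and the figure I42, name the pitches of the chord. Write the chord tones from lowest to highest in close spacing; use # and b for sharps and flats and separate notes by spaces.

G Ab C Eb

The numeral's case and figure indicate a major seventh chord. In Ab major its root, the first degree, is Ab.
That chord is spelled Ab-C-Eb-G.
The figured bass 42 indicates third inversion, placing the seventh (G) in the bass: G-Ab-C-Eb.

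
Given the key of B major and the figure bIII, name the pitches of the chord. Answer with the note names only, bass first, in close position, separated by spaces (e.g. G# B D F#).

D F# A

Scale degree 3 in B major is D#; lowering it a half step gives D. bIII is a major triad on the lowered third degree, borrowed from the parallel minor.
So the chord is D-F#-A.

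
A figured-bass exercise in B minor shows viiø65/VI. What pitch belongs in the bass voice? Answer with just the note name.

A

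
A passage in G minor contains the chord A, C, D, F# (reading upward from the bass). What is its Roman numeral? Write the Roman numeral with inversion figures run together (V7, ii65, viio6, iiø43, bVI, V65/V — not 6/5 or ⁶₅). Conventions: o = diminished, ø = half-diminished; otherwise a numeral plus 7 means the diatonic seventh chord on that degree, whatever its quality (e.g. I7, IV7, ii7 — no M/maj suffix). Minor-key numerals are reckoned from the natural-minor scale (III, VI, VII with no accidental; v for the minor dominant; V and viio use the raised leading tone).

V43

Stacked in thirds the chord is D-F#-A-C: a dominant seventh chord on D.
D is scale degree 5 in G minor, and a dominant seventh chord on that degree is written V7.
With A in the bass the chord is in second inversion, so the figured bass is 43.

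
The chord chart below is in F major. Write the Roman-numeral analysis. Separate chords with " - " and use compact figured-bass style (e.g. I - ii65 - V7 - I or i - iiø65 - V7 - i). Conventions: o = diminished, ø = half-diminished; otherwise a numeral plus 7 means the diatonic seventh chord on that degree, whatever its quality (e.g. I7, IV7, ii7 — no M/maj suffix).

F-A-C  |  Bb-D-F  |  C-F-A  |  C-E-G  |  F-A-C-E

I - IV - I64 - V - I7

F-A-C: major triad on F = scale degree 1 → I.
Bb-D-F has root Bb, degree 4 in F major, so IV.
C-F-A has root F, degree 1 in F major, so I64.
C-E-G: root C is the dominant; major triad there is V.
F-A-C-E: root F is the tonic; major seventh chord there is I7.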